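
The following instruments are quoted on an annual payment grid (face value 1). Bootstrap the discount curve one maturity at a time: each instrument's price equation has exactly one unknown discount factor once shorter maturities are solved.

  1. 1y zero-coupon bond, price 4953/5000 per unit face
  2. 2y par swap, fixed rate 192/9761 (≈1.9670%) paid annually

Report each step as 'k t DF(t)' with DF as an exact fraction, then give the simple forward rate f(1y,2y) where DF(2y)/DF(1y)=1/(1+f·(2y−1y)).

step 1 [1y] zero: DF = P = 4953/5000 ≈ 0.990600
step 2 [2y] swap r/1=192/9761: DF=(1 − 192/9761·(0.990600))/(1+192/9761) = 601/625 ≈ 0.961600

1 1 4953/5000
2 2 601/625
f(1y,2y) = ((4953/5000)/(601/625) − 1)/(1) = 145/4808 ≈ 3.0158%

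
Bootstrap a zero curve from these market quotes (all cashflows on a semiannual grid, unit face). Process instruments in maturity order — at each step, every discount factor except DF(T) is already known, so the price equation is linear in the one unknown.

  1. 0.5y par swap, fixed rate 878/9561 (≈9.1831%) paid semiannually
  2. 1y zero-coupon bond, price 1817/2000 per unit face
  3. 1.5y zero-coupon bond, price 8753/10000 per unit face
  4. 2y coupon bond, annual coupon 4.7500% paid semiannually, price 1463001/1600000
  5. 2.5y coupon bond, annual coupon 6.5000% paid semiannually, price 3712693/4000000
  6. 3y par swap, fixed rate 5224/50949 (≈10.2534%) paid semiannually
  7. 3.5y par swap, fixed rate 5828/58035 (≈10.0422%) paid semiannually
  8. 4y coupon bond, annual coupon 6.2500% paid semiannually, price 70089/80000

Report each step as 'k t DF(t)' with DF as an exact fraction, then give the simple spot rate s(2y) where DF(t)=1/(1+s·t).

step 1 [0.5y] swap r/2=439/9561: DF=(1 − 439/9561·(0))/(1+439/9561) = 9561/10000 ≈ 0.956100
step 2 [1y] zero: DF = P = 1817/2000 ≈ 0.908500
step 3 [1.5y] zero: DF = P = 8753/10000 ≈ 0.875300
step 4 [2y] bond c/2=19/800: DF=(1463001/1600000 − 19/800·(0.956100+0.908500+0.875300))/(1+19/800) = 1037/1250 ≈ 0.829600
step 5 [2.5y] bond c/2=13/400: DF=(3712693/4000000 − 13/400·(0.956100+0.908500+0.875300+0.829600))/(1+13/400) = 3933/5000 ≈ 0.786600
step 6 [3y] swap r/2=2612/50949: DF=(1 − 2612/50949·(0.956100+0.908500+0.875300+0.829600+0.786600))/(1+2612/50949) = 1847/2500 ≈ 0.738800
step 7 [3.5y] swap r/2=2914/58035: DF=(1 − 2914/58035·(0.956100+0.908500+0.875300+0.829600+0.786600+0.738800))/(1+2914/58035) = 3543/5000 ≈ 0.708600
step 8 [4y] bond c/2=1/32: DF=(70089/80000 − 1/32·(0.956100+0.908500+0.875300+0.829600+0.786600+0.738800+0.708600))/(1+1/32) = 6737/10000 ≈ 0.673700

1 1/2 9561/10000
2 1 1817/2000
3 3/2 8753/10000
4 2 1037/1250
5 5/2 3933/5000
6 3 1847/2500
7 7/2 3543/5000
8 4 6737/10000
s(2y) = (1/(1037/1250) − 1)/(2) = 213/2074 ≈ 10.2700%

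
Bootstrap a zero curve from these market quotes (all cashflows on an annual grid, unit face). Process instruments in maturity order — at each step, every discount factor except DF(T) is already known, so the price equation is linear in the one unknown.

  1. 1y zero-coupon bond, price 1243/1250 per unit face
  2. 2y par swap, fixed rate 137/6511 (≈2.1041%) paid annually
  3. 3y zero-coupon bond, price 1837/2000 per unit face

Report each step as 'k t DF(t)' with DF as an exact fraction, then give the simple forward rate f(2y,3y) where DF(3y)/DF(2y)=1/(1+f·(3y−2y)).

step 1 [1y] zero: DF = P = 1243/1250 ≈ 0.994400
step 2 [2y] swap r/1=137/6511: DF=(1 − 137/6511·(0.994400))/(1+137/6511) = 9589/10000 ≈ 0.958900
step 3 [3y] zero: DF = P = 1837/2000 ≈ 0.918500

1 1 1243/1250
2 2 9589/10000
3 3 1837/2000
f(2y,3y) = ((9589/10000)/(1837/2000) − 1)/(1) = 404/9185 ≈ 4.3985%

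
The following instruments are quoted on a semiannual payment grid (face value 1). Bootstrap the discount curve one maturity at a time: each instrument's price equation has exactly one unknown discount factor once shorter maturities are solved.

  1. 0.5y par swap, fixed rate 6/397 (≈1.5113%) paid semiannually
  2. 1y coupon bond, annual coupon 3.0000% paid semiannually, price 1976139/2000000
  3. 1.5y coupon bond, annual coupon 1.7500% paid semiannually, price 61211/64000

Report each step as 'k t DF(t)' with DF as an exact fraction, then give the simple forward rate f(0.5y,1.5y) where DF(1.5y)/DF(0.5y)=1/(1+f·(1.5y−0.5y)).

1 1/2 397/400
2 1 2397/2500
3 3/2 582/625
f(0.5y,1.5y) = ((397/400)/(582/625) − 1)/(1) = 613/9312 ≈ 6.5829%

step 1 [0.5y] swap r/2=3/397: DF=(1 − 3/397·(0))/(1+3/397) = 397/400 ≈ 0.992500
step 2 [1y] bond c/2=3/200: DF=(1976139/2000000 − 3/200·(0.992500))/(1+3/200) = 2397/2500 ≈ 0.958800
step 3 [1.5y] bond c/2=7/800: DF=(61211/64000 − 7/800·(0.992500+0.958800))/(1+7/800) = 582/625 ≈ 0.931200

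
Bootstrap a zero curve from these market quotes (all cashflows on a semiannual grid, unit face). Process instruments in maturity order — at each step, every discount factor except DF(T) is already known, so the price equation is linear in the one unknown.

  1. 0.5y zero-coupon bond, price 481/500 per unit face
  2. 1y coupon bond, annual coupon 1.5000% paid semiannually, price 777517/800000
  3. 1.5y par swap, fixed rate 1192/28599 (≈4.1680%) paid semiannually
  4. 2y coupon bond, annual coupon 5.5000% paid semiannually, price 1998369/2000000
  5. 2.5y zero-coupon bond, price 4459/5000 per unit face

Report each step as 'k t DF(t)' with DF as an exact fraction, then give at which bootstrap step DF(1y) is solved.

step 1 [0.5y] zero: DF = P = 481/500 ≈ 0.962000
step 2 [1y] bond c/2=3/400: DF=(777517/800000 − 3/400·(0.962000))/(1+3/400) = 383/400 ≈ 0.957500
step 3 [1.5y] swap r/2=596/28599: DF=(1 − 596/28599·(0.962000+0.957500))/(1+596/28599) = 2351/2500 ≈ 0.940400
step 4 [2y] bond c/2=11/400: DF=(1998369/2000000 − 11/400·(0.962000+0.957500+0.940400))/(1+11/400) = 8959/10000 ≈ 0.895900
step 5 [2.5y] zero: DF = P = 4459/5000 ≈ 0.891800

1 1/2 481/500
2 1 383/400
3 3/2 2351/2500
4 2 8959/10000
5 5/2 4459/5000
DF(1y) is solved at step 2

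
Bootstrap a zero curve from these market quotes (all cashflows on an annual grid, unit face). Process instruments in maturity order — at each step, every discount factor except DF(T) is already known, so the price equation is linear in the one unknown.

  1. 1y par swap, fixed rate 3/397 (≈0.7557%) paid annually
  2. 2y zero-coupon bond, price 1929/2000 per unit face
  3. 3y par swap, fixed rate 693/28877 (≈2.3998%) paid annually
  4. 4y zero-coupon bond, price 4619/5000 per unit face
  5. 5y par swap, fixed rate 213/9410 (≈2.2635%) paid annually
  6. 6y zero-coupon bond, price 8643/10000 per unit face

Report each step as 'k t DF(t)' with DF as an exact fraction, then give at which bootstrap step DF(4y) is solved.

1 1 397/400
2 2 1929/2000
3 3 9307/10000
4 4 4619/5000
5 5 1787/2000
6 6 8643/10000
DF(4y) is solved at step 4

step 1 [1y] swap r/1=3/397: DF=(1 − 3/397·(0))/(1+3/397) = 397/400 ≈ 0.992500
step 2 [2y] zero: DF = P = 1929/2000 ≈ 0.964500
step 3 [3y] swap r/1=693/28877: DF=(1 − 693/28877·(0.992500+0.964500))/(1+693/28877) = 9307/10000 ≈ 0.930700
step 4 [4y] zero: DF = P = 4619/5000 ≈ 0.923800
step 5 [5y] swap r/1=213/9410: DF=(1 − 213/9410·(0.992500+0.964500+0.930700+0.923800))/(1+213/9410) = 1787/2000 ≈ 0.893500
step 6 [6y] zero: DF = P = 8643/10000 ≈ 0.864300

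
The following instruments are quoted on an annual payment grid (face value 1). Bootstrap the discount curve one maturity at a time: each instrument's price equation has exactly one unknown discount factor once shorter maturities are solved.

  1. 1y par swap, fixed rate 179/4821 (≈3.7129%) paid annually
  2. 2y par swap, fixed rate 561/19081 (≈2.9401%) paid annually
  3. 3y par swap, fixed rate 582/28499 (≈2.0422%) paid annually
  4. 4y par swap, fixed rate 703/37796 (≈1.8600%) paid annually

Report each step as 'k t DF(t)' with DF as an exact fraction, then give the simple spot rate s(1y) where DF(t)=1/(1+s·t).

1 1 4821/5000
2 2 9439/10000
3 3 4709/5000
4 4 9297/10000
s(1y) = (1/(4821/5000) − 1)/(1) = 179/4821 ≈ 3.7129%

step 1 [1y] swap r/1=179/4821: DF=(1 − 179/4821·(0))/(1+179/4821) = 4821/5000 ≈ 0.964200
step 2 [2y] swap r/1=561/19081: DF=(1 − 561/19081·(0.964200))/(1+561/19081) = 9439/10000 ≈ 0.943900
step 3 [3y] swap r/1=582/28499: DF=(1 − 582/28499·(0.964200+0.943900))/(1+582/28499) = 4709/5000 ≈ 0.941800
step 4 [4y] swap r/1=703/37796: DF=(1 − 703/37796·(0.964200+0.943900+0.941800))/(1+703/37796) = 9297/10000 ≈ 0.929700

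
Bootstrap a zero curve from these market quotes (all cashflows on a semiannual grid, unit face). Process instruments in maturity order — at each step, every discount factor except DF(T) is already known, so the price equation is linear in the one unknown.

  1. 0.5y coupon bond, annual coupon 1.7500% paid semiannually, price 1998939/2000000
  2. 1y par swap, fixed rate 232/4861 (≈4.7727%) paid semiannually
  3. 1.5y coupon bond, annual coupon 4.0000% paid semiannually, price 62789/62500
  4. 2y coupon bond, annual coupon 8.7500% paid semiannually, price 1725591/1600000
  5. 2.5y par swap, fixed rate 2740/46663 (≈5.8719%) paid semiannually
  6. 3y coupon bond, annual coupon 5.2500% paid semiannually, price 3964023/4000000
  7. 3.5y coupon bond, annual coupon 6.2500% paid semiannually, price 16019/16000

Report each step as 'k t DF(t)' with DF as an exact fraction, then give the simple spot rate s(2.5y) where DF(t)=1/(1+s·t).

step 1 [0.5y] bond c/2=7/800: DF=(1998939/2000000 − 7/800·(0))/(1+7/800) = 2477/2500 ≈ 0.990800
step 2 [1y] swap r/2=116/4861: DF=(1 − 116/4861·(0.990800))/(1+116/4861) = 596/625 ≈ 0.953600
step 3 [1.5y] bond c/2=1/50: DF=(62789/62500 − 1/50·(0.990800+0.953600))/(1+1/50) = 2367/2500 ≈ 0.946800
step 4 [2y] bond c/2=7/160: DF=(1725591/1600000 − 7/160·(0.990800+0.953600+0.946800))/(1+7/160) = 9121/10000 ≈ 0.912100
step 5 [2.5y] swap r/2=1370/46663: DF=(1 − 1370/46663·(0.990800+0.953600+0.946800+0.912100))/(1+1370/46663) = 863/1000 ≈ 0.863000
step 6 [3y] bond c/2=21/800: DF=(3964023/4000000 − 21/800·(0.990800+0.953600+0.946800+0.912100+0.863000))/(1+21/800) = 8463/10000 ≈ 0.846300
step 7 [3.5y] bond c/2=1/32: DF=(16019/16000 − 1/32·(0.990800+0.953600+0.946800+0.912100+0.863000+0.846300))/(1+1/32) = 4019/5000 ≈ 0.803800

1 1/2 2477/2500
2 1 596/625
3 3/2 2367/2500
4 2 9121/10000
5 5/2 863/1000
6 3 8463/10000
7 7/2 4019/5000
s(2.5y) = (1/(863/1000) − 1)/(5/2) = 274/4315 ≈ 6.3499%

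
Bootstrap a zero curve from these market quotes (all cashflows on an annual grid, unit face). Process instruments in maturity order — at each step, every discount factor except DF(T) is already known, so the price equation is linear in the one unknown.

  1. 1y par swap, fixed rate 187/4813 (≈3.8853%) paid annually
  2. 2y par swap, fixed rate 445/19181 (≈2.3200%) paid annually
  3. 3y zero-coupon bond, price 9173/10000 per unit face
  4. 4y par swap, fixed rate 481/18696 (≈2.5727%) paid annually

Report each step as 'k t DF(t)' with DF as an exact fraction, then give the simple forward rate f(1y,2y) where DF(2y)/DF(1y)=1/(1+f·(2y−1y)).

step 1 [1y] swap r/1=187/4813: DF=(1 − 187/4813·(0))/(1+187/4813) = 4813/5000 ≈ 0.962600
step 2 [2y] swap r/1=445/19181: DF=(1 − 445/19181·(0.962600))/(1+445/19181) = 1911/2000 ≈ 0.955500
step 3 [3y] zero: DF = P = 9173/10000 ≈ 0.917300
step 4 [4y] swap r/1=481/18696: DF=(1 − 481/18696·(0.962600+0.955500+0.917300))/(1+481/18696) = 4519/5000 ≈ 0.903800

1 1 4813/5000
2 2 1911/2000
3 3 9173/10000
4 4 4519/5000
f(1y,2y) = ((4813/5000)/(1911/2000) − 1)/(1) = 71/9555 ≈ 0.7431%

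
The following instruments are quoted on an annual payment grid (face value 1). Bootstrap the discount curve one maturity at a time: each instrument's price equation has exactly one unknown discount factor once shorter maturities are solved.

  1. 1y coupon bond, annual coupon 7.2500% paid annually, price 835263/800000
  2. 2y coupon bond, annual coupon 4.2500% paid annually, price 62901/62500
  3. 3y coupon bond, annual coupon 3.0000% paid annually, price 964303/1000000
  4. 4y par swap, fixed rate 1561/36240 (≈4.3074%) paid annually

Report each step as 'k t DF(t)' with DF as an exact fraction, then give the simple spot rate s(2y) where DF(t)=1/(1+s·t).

step 1 [1y] bond c/1=29/400: DF=(835263/800000 − 29/400·(0))/(1+29/400) = 1947/2000 ≈ 0.973500
step 2 [2y] bond c/1=17/400: DF=(62901/62500 − 17/400·(0.973500))/(1+17/400) = 9257/10000 ≈ 0.925700
step 3 [3y] bond c/1=3/100: DF=(964303/1000000 − 3/100·(0.973500+0.925700))/(1+3/100) = 8809/10000 ≈ 0.880900
step 4 [4y] swap r/1=1561/36240: DF=(1 − 1561/36240·(0.973500+0.925700+0.880900))/(1+1561/36240) = 8439/10000 ≈ 0.843900

1 1 1947/2000
2 2 9257/10000
3 3 8809/10000
4 4 8439/10000
s(2y) = (1/(9257/10000) − 1)/(2) = 743/18514 ≈ 4.0132%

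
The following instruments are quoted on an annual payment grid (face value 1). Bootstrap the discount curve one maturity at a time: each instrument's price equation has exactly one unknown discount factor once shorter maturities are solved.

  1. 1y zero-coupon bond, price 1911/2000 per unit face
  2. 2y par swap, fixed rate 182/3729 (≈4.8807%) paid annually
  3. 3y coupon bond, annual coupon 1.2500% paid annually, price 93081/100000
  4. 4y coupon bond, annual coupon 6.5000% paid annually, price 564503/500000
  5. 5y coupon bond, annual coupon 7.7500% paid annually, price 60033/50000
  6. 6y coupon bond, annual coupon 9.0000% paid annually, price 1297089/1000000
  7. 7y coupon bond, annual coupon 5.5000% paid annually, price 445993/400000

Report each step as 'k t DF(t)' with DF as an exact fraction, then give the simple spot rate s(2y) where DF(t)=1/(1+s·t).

step 1 [1y] zero: DF = P = 1911/2000 ≈ 0.955500
step 2 [2y] swap r/1=182/3729: DF=(1 − 182/3729·(0.955500))/(1+182/3729) = 909/1000 ≈ 0.909000
step 3 [3y] bond c/1=1/80: DF=(93081/100000 − 1/80·(0.955500+0.909000))/(1+1/80) = 8963/10000 ≈ 0.896300
step 4 [4y] bond c/1=13/200: DF=(564503/500000 − 13/200·(0.955500+0.909000+0.896300))/(1+13/200) = 2229/2500 ≈ 0.891600
step 5 [5y] bond c/1=31/400: DF=(60033/50000 − 31/400·(0.955500+0.909000+0.896300+0.891600))/(1+31/400) = 2129/2500 ≈ 0.851600
step 6 [6y] bond c/1=9/100: DF=(1297089/1000000 − 9/100·(0.955500+0.909000+0.896300+0.891600+0.851600))/(1+9/100) = 8181/10000 ≈ 0.818100
step 7 [7y] bond c/1=11/200: DF=(445993/400000 − 11/200·(0.955500+0.909000+0.896300+0.891600+0.851600+0.818100))/(1+11/200) = 3897/5000 ≈ 0.779400

1 1 1911/2000
2 2 909/1000
3 3 8963/10000
4 4 2229/2500
5 5 2129/2500
6 6 8181/10000
7 7 3897/5000
s(2y) = (1/(909/1000) − 1)/(2) = 91/1818 ≈ 5.0055%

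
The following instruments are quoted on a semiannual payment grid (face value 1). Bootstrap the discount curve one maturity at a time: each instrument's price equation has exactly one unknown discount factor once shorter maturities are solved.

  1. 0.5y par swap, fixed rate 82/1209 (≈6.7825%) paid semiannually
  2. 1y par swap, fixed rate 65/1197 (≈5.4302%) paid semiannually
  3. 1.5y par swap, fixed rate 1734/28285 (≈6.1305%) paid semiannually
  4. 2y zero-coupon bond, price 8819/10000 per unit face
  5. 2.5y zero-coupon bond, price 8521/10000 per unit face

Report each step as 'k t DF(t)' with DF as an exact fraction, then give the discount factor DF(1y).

1 1/2 1209/1250
2 1 237/250
3 3/2 9133/10000
4 2 8819/10000
5 5/2 8521/10000
DF(1y) = 237/250 ≈ 0.948000

step 1 [0.5y] swap r/2=41/1209: DF=(1 − 41/1209·(0))/(1+41/1209) = 1209/1250 ≈ 0.967200
step 2 [1y] swap r/2=65/2394: DF=(1 − 65/2394·(0.967200))/(1+65/2394) = 237/250 ≈ 0.948000
step 3 [1.5y] swap r/2=867/28285: DF=(1 − 867/28285·(0.967200+0.948000))/(1+867/28285) = 9133/10000 ≈ 0.913300
step 4 [2y] zero: DF = P = 8819/10000 ≈ 0.881900
step 5 [2.5y] zero: DF = P = 8521/10000 ≈ 0.852100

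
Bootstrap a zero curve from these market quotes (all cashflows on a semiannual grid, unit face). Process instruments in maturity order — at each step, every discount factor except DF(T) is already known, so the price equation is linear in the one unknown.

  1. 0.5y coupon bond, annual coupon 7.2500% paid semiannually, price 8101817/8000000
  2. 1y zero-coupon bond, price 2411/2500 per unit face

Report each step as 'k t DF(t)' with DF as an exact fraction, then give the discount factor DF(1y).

step 1 [0.5y] bond c/2=29/800: DF=(8101817/8000000 − 29/800·(0))/(1+29/800) = 9773/10000 ≈ 0.977300
step 2 [1y] zero: DF = P = 2411/2500 ≈ 0.964400

1 1/2 9773/10000
2 1 2411/2500
DF(1y) = 2411/2500 ≈ 0.964400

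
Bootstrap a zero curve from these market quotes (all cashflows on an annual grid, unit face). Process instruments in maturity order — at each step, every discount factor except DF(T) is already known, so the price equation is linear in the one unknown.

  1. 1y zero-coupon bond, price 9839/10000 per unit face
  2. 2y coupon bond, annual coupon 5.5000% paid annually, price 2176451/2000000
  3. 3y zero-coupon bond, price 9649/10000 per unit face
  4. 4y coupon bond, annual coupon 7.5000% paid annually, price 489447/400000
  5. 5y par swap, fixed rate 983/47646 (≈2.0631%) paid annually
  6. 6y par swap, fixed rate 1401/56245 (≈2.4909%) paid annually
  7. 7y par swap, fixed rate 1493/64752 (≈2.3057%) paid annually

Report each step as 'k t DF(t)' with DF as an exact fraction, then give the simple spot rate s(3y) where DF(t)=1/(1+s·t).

1 1 9839/10000
2 2 4901/5000
3 3 9649/10000
4 4 9339/10000
5 5 9017/10000
6 6 8599/10000
7 7 8507/10000
s(3y) = (1/(9649/10000) − 1)/(3) = 117/9649 ≈ 1.2126%

step 1 [1y] zero: DF = P = 9839/10000 ≈ 0.983900
step 2 [2y] bond c/1=11/200: DF=(2176451/2000000 − 11/200·(0.983900))/(1+11/200) = 4901/5000 ≈ 0.980200
step 3 [3y] zero: DF = P = 9649/10000 ≈ 0.964900
step 4 [4y] bond c/1=3/40: DF=(489447/400000 − 3/40·(0.983900+0.980200+0.964900))/(1+3/40) = 9339/10000 ≈ 0.933900
step 5 [5y] swap r/1=983/47646: DF=(1 − 983/47646·(0.983900+0.980200+0.964900+0.933900))/(1+983/47646) = 9017/10000 ≈ 0.901700
step 6 [6y] swap r/1=1401/56245: DF=(1 − 1401/56245·(0.983900+0.980200+0.964900+0.933900+0.901700))/(1+1401/56245) = 8599/10000 ≈ 0.859900
step 7 [7y] swap r/1=1493/64752: DF=(1 − 1493/64752·(0.983900+0.980200+0.964900+0.933900+0.901700+0.859900))/(1+1493/64752) = 8507/10000 ≈ 0.850700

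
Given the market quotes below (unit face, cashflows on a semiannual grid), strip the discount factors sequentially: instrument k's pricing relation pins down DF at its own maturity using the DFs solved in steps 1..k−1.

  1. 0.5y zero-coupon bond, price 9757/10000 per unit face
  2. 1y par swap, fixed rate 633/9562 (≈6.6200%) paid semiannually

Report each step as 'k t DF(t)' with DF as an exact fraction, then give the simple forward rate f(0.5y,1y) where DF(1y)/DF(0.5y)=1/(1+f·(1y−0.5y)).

step 1 [0.5y] zero: DF = P = 9757/10000 ≈ 0.975700
step 2 [1y] swap r/2=633/19124: DF=(1 − 633/19124·(0.975700))/(1+633/19124) = 9367/10000 ≈ 0.936700

1 1/2 9757/10000
2 1 9367/10000
f(0.5y,1y) = ((9757/10000)/(9367/10000) − 1)/(1/2) = 780/9367 ≈ 8.3271%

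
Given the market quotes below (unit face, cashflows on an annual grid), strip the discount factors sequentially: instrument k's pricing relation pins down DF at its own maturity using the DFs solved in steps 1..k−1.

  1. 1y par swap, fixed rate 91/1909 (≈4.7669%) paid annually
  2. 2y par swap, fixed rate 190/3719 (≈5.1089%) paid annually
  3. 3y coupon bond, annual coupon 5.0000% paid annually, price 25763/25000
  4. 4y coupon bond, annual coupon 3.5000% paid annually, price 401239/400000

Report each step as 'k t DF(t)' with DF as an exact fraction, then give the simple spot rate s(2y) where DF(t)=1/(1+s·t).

1 1 1909/2000
2 2 181/200
3 3 8929/10000
4 4 8761/10000
s(2y) = (1/(181/200) − 1)/(2) = 19/362 ≈ 5.2486%

step 1 [1y] swap r/1=91/1909: DF=(1 − 91/1909·(0))/(1+91/1909) = 1909/2000 ≈ 0.954500
step 2 [2y] swap r/1=190/3719: DF=(1 − 190/3719·(0.954500))/(1+190/3719) = 181/200 ≈ 0.905000
step 3 [3y] bond c/1=1/20: DF=(25763/25000 − 1/20·(0.954500+0.905000))/(1+1/20) = 8929/10000 ≈ 0.892900
step 4 [4y] bond c/1=7/200: DF=(401239/400000 − 7/200·(0.954500+0.905000+0.892900))/(1+7/200) = 8761/10000 ≈ 0.876100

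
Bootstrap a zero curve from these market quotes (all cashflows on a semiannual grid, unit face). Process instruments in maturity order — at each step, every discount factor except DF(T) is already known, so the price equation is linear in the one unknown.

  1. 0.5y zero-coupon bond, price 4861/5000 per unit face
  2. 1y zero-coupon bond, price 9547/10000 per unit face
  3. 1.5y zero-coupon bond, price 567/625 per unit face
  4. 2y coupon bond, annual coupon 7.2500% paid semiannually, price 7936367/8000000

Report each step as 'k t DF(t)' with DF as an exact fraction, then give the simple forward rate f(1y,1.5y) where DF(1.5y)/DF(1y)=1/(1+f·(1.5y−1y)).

step 1 [0.5y] zero: DF = P = 4861/5000 ≈ 0.972200
step 2 [1y] zero: DF = P = 9547/10000 ≈ 0.954700
step 3 [1.5y] zero: DF = P = 567/625 ≈ 0.907200
step 4 [2y] bond c/2=29/800: DF=(7936367/8000000 − 29/800·(0.972200+0.954700+0.907200))/(1+29/800) = 4291/5000 ≈ 0.858200

1 1/2 4861/5000
2 1 9547/10000
3 3/2 567/625
4 2 4291/5000
f(1y,1.5y) = ((9547/10000)/(567/625) − 1)/(1/2) = 475/4536 ≈ 10.4718%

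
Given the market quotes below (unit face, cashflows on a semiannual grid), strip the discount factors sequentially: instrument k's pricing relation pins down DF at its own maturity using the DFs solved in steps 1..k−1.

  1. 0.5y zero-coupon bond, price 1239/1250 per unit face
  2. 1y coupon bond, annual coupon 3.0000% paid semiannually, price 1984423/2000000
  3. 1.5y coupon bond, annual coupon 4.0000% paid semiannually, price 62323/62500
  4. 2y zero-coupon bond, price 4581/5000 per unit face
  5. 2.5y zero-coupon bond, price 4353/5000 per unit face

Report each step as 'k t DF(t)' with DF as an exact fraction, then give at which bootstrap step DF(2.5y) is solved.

1 1/2 1239/1250
2 1 9629/10000
3 3/2 9393/10000
4 2 4581/5000
5 5/2 4353/5000
DF(2.5y) is solved at step 5

step 1 [0.5y] zero: DF = P = 1239/1250 ≈ 0.991200
step 2 [1y] bond c/2=3/200: DF=(1984423/2000000 − 3/200·(0.991200))/(1+3/200) = 9629/10000 ≈ 0.962900
step 3 [1.5y] bond c/2=1/50: DF=(62323/62500 − 1/50·(0.991200+0.962900))/(1+1/50) = 9393/10000 ≈ 0.939300
step 4 [2y] zero: DF = P = 4581/5000 ≈ 0.916200
step 5 [2.5y] zero: DF = P = 4353/5000 ≈ 0.870600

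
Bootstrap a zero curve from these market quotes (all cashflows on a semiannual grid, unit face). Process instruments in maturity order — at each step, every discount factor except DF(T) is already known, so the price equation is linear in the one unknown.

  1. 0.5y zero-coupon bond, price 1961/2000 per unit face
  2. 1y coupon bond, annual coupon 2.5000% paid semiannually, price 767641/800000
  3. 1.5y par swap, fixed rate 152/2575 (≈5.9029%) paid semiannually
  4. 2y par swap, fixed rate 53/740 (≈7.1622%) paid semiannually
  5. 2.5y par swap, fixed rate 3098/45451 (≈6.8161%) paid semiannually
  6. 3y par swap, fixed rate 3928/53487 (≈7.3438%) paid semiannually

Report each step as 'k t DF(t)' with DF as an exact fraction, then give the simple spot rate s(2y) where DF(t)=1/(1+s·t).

1 1/2 1961/2000
2 1 2339/2500
3 3/2 2291/2500
4 2 347/400
5 5/2 8451/10000
6 3 2009/2500
s(2y) = (1/(347/400) − 1)/(2) = 53/694 ≈ 7.6369%

step 1 [0.5y] zero: DF = P = 1961/2000 ≈ 0.980500
step 2 [1y] bond c/2=1/80: DF=(767641/800000 − 1/80·(0.980500))/(1+1/80) = 2339/2500 ≈ 0.935600
step 3 [1.5y] swap r/2=76/2575: DF=(1 − 76/2575·(0.980500+0.935600))/(1+76/2575) = 2291/2500 ≈ 0.916400
step 4 [2y] swap r/2=53/1480: DF=(1 − 53/1480·(0.980500+0.935600+0.916400))/(1+53/1480) = 347/400 ≈ 0.867500
step 5 [2.5y] swap r/2=1549/45451: DF=(1 − 1549/45451·(0.980500+0.935600+0.916400+0.867500))/(1+1549/45451) = 8451/10000 ≈ 0.845100
step 6 [3y] swap r/2=1964/53487: DF=(1 − 1964/53487·(0.980500+0.935600+0.916400+0.867500+0.845100))/(1+1964/53487) = 2009/2500 ≈ 0.803600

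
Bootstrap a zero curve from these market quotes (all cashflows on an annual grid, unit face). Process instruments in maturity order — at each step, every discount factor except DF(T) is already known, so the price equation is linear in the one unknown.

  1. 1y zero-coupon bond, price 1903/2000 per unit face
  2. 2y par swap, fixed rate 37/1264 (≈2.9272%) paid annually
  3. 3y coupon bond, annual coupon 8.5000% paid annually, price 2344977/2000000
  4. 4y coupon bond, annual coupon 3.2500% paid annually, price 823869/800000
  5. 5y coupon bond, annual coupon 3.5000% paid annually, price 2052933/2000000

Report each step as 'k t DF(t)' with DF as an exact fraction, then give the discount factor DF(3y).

1 1 1903/2000
2 2 1889/2000
3 3 9321/10000
4 4 2271/2500
5 5 4327/5000
DF(3y) = 9321/10000 ≈ 0.932100

step 1 [1y] zero: DF = P = 1903/2000 ≈ 0.951500
step 2 [2y] swap r/1=37/1264: DF=(1 − 37/1264·(0.951500))/(1+37/1264) = 1889/2000 ≈ 0.944500
step 3 [3y] bond c/1=17/200: DF=(2344977/2000000 − 17/200·(0.951500+0.944500))/(1+17/200) = 9321/10000 ≈ 0.932100
step 4 [4y] bond c/1=13/400: DF=(823869/800000 − 13/400·(0.951500+0.944500+0.932100))/(1+13/400) = 2271/2500 ≈ 0.908400
step 5 [5y] bond c/1=7/200: DF=(2052933/2000000 − 7/200·(0.951500+0.944500+0.932100+0.908400))/(1+7/200) = 4327/5000 ≈ 0.865400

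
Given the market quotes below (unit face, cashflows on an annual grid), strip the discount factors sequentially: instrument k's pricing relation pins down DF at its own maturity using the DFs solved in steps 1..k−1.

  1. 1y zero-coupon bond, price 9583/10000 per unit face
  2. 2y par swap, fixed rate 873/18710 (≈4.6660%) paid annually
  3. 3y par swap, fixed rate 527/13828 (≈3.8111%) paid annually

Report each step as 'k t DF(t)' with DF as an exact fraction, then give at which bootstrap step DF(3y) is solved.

1 1 9583/10000
2 2 9127/10000
3 3 4473/5000
DF(3y) is solved at step 3

step 1 [1y] zero: DF = P = 9583/10000 ≈ 0.958300
step 2 [2y] swap r/1=873/18710: DF=(1 − 873/18710·(0.958300))/(1+873/18710) = 9127/10000 ≈ 0.912700
step 3 [3y] swap r/1=527/13828: DF=(1 − 527/13828·(0.958300+0.912700))/(1+527/13828) = 4473/5000 ≈ 0.894600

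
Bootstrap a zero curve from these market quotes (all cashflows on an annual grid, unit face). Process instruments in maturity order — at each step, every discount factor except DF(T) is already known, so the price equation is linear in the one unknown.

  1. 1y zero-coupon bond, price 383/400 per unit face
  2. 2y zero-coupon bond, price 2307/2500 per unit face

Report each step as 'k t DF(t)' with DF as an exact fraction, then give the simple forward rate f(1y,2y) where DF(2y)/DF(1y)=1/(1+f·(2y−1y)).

1 1 383/400
2 2 2307/2500
f(1y,2y) = ((383/400)/(2307/2500) − 1)/(1) = 347/9228 ≈ 3.7603%

step 1 [1y] zero: DF = P = 383/400 ≈ 0.957500
step 2 [2y] zero: DF = P = 2307/2500 ≈ 0.922800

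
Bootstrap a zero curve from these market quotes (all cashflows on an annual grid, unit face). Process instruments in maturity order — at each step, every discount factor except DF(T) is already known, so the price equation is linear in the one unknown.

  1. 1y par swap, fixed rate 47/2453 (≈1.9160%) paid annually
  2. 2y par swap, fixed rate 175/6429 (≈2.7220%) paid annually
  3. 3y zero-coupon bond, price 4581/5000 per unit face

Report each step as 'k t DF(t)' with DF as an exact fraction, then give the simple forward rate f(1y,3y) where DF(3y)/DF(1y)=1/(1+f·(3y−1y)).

step 1 [1y] swap r/1=47/2453: DF=(1 − 47/2453·(0))/(1+47/2453) = 2453/2500 ≈ 0.981200
step 2 [2y] swap r/1=175/6429: DF=(1 − 175/6429·(0.981200))/(1+175/6429) = 379/400 ≈ 0.947500
step 3 [3y] zero: DF = P = 4581/5000 ≈ 0.916200

1 1 2453/2500
2 2 379/400
3 3 4581/5000
f(1y,3y) = ((2453/2500)/(4581/5000) − 1)/(2) = 325/9162 ≈ 3.5473%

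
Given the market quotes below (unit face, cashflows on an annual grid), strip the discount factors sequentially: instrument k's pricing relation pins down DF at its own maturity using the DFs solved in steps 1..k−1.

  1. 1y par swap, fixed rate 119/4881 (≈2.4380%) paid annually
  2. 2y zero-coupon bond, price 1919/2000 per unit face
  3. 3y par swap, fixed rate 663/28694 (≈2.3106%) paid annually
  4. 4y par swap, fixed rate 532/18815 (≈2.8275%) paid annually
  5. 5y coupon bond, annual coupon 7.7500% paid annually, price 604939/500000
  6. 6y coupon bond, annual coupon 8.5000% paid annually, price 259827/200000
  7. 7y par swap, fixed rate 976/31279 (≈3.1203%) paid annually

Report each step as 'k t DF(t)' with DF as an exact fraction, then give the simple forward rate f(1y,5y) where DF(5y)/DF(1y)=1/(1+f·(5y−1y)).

step 1 [1y] swap r/1=119/4881: DF=(1 − 119/4881·(0))/(1+119/4881) = 4881/5000 ≈ 0.976200
step 2 [2y] zero: DF = P = 1919/2000 ≈ 0.959500
step 3 [3y] swap r/1=663/28694: DF=(1 − 663/28694·(0.976200+0.959500))/(1+663/28694) = 9337/10000 ≈ 0.933700
step 4 [4y] swap r/1=532/18815: DF=(1 − 532/18815·(0.976200+0.959500+0.933700))/(1+532/18815) = 1117/1250 ≈ 0.893600
step 5 [5y] bond c/1=31/400: DF=(604939/500000 − 31/400·(0.976200+0.959500+0.933700+0.893600))/(1+31/400) = 4261/5000 ≈ 0.852200
step 6 [6y] bond c/1=17/200: DF=(259827/200000 − 17/200·(0.976200+0.959500+0.933700+0.893600+0.852200))/(1+17/200) = 4179/5000 ≈ 0.835800
step 7 [7y] swap r/1=976/31279: DF=(1 − 976/31279·(0.976200+0.959500+0.933700+0.893600+0.852200+0.835800))/(1+976/31279) = 503/625 ≈ 0.804800

1 1 4881/5000
2 2 1919/2000
3 3 9337/10000
4 4 1117/1250
5 5 4261/5000
6 6 4179/5000
7 7 503/625
f(1y,5y) = ((4881/5000)/(4261/5000) − 1)/(4) = 155/4261 ≈ 3.6376%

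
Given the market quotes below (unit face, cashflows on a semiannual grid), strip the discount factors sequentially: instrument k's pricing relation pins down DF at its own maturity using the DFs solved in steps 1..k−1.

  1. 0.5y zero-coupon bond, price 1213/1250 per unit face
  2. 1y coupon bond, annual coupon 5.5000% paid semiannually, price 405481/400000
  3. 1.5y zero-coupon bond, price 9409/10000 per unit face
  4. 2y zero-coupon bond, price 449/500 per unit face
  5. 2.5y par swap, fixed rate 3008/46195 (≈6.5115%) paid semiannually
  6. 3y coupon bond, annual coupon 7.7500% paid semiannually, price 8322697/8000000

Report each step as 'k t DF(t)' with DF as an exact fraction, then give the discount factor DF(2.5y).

1 1/2 1213/1250
2 1 4803/5000
3 3/2 9409/10000
4 2 449/500
5 5/2 531/625
6 3 2073/2500
DF(2.5y) = 531/625 ≈ 0.849600

step 1 [0.5y] zero: DF = P = 1213/1250 ≈ 0.970400
step 2 [1y] bond c/2=11/400: DF=(405481/400000 − 11/400·(0.970400))/(1+11/400) = 4803/5000 ≈ 0.960600
step 3 [1.5y] zero: DF = P = 9409/10000 ≈ 0.940900
step 4 [2y] zero: DF = P = 449/500 ≈ 0.898000
step 5 [2.5y] swap r/2=1504/46195: DF=(1 − 1504/46195·(0.970400+0.960600+0.940900+0.898000))/(1+1504/46195) = 531/625 ≈ 0.849600
step 6 [3y] bond c/2=31/800: DF=(8322697/8000000 − 31/800·(0.970400+0.960600+0.940900+0.898000+0.849600))/(1+31/800) = 2073/2500 ≈ 0.829200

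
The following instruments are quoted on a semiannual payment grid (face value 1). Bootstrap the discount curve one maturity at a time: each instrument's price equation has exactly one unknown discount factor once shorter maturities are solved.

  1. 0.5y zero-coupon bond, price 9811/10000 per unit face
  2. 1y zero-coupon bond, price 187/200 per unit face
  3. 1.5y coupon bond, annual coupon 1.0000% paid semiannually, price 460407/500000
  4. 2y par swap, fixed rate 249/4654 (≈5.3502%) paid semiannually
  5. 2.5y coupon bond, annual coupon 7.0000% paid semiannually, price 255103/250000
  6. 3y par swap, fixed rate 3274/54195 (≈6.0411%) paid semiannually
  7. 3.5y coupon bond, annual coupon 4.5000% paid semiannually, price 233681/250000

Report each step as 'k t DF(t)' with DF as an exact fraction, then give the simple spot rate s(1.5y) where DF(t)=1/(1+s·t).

1 1/2 9811/10000
2 1 187/200
3 3/2 9067/10000
4 2 2251/2500
5 5/2 43/50
6 3 8363/10000
7 7/2 7949/10000
s(1.5y) = (1/(9067/10000) − 1)/(3/2) = 622/9067 ≈ 6.8600%

step 1 [0.5y] zero: DF = P = 9811/10000 ≈ 0.981100
step 2 [1y] zero: DF = P = 187/200 ≈ 0.935000
step 3 [1.5y] bond c/2=1/200: DF=(460407/500000 − 1/200·(0.981100+0.935000))/(1+1/200) = 9067/10000 ≈ 0.906700
step 4 [2y] swap r/2=249/9308: DF=(1 − 249/9308·(0.981100+0.935000+0.906700))/(1+249/9308) = 2251/2500 ≈ 0.900400
step 5 [2.5y] bond c/2=7/200: DF=(255103/250000 − 7/200·(0.981100+0.935000+0.906700+0.900400))/(1+7/200) = 43/50 ≈ 0.860000
step 6 [3y] swap r/2=1637/54195: DF=(1 − 1637/54195·(0.981100+0.935000+0.906700+0.900400+0.860000))/(1+1637/54195) = 8363/10000 ≈ 0.836300
step 7 [3.5y] bond c/2=9/400: DF=(233681/250000 − 9/400·(0.981100+0.935000+0.906700+0.900400+0.860000+0.836300))/(1+9/400) = 7949/10000 ≈ 0.794900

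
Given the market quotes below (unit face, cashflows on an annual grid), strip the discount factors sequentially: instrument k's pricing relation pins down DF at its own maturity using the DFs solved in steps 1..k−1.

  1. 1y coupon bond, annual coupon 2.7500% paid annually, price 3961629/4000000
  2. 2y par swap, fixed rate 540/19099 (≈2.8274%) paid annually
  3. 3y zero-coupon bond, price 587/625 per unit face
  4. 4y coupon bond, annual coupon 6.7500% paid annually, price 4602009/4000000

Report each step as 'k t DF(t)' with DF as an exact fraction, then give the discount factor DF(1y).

1 1 9639/10000
2 2 473/500
3 3 587/625
4 4 561/625
DF(1y) = 9639/10000 ≈ 0.963900

step 1 [1y] bond c/1=11/400: DF=(3961629/4000000 − 11/400·(0))/(1+11/400) = 9639/10000 ≈ 0.963900
step 2 [2y] swap r/1=540/19099: DF=(1 − 540/19099·(0.963900))/(1+540/19099) = 473/500 ≈ 0.946000
step 3 [3y] zero: DF = P = 587/625 ≈ 0.939200
step 4 [4y] bond c/1=27/400: DF=(4602009/4000000 − 27/400·(0.963900+0.946000+0.939200))/(1+27/400) = 561/625 ≈ 0.897600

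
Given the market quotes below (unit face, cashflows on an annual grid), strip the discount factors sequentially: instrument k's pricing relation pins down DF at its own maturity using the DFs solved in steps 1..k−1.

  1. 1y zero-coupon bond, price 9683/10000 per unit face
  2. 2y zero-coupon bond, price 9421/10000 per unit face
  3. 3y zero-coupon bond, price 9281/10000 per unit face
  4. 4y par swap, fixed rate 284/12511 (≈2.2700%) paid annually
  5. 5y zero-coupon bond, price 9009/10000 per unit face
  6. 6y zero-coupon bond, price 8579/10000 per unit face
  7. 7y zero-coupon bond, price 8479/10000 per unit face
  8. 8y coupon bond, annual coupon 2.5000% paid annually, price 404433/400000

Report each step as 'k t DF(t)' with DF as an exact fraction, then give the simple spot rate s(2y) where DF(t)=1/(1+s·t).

step 1 [1y] zero: DF = P = 9683/10000 ≈ 0.968300
step 2 [2y] zero: DF = P = 9421/10000 ≈ 0.942100
step 3 [3y] zero: DF = P = 9281/10000 ≈ 0.928100
step 4 [4y] swap r/1=284/12511: DF=(1 − 284/12511·(0.968300+0.942100+0.928100))/(1+284/12511) = 2287/2500 ≈ 0.914800
step 5 [5y] zero: DF = P = 9009/10000 ≈ 0.900900
step 6 [6y] zero: DF = P = 8579/10000 ≈ 0.857900
step 7 [7y] zero: DF = P = 8479/10000 ≈ 0.847900
step 8 [8y] bond c/1=1/40: DF=(404433/400000 − 1/40·(0.968300+0.942100+0.928100+0.914800+0.900900+0.857900+0.847900))/(1+1/40) = 8313/10000 ≈ 0.831300

1 1 9683/10000
2 2 9421/10000
3 3 9281/10000
4 4 2287/2500
5 5 9009/10000
6 6 8579/10000
7 7 8479/10000
8 8 8313/10000
s(2y) = (1/(9421/10000) − 1)/(2) = 579/18842 ≈ 3.0729%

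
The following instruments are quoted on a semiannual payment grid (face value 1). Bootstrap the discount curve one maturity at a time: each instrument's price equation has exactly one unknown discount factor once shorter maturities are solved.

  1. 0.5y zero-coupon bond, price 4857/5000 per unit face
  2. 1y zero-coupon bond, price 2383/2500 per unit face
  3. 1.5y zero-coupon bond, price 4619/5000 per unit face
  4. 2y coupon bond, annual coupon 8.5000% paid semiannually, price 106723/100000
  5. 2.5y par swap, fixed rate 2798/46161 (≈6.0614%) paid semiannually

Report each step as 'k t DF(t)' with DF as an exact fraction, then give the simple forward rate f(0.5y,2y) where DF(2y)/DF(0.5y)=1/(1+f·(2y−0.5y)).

step 1 [0.5y] zero: DF = P = 4857/5000 ≈ 0.971400
step 2 [1y] zero: DF = P = 2383/2500 ≈ 0.953200
step 3 [1.5y] zero: DF = P = 4619/5000 ≈ 0.923800
step 4 [2y] bond c/2=17/400: DF=(106723/100000 − 17/400·(0.971400+0.953200+0.923800))/(1+17/400) = 2269/2500 ≈ 0.907600
step 5 [2.5y] swap r/2=1399/46161: DF=(1 − 1399/46161·(0.971400+0.953200+0.923800+0.907600))/(1+1399/46161) = 8601/10000 ≈ 0.860100

1 1/2 4857/5000
2 1 2383/2500
3 3/2 4619/5000
4 2 2269/2500
5 5/2 8601/10000
f(0.5y,2y) = ((4857/5000)/(2269/2500) − 1)/(3/2) = 319/6807 ≈ 4.6864%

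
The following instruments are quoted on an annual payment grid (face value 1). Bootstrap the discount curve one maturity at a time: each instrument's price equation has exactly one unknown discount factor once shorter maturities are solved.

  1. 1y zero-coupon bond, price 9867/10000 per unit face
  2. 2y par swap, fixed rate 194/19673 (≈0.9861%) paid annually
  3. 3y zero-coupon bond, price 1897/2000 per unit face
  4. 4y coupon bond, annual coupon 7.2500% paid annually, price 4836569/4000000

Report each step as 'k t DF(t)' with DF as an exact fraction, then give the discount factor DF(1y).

step 1 [1y] zero: DF = P = 9867/10000 ≈ 0.986700
step 2 [2y] swap r/1=194/19673: DF=(1 − 194/19673·(0.986700))/(1+194/19673) = 4903/5000 ≈ 0.980600
step 3 [3y] zero: DF = P = 1897/2000 ≈ 0.948500
step 4 [4y] bond c/1=29/400: DF=(4836569/4000000 − 29/400·(0.986700+0.980600+0.948500))/(1+29/400) = 9303/10000 ≈ 0.930300

1 1 9867/10000
2 2 4903/5000
3 3 1897/2000
4 4 9303/10000
DF(1y) = 9867/10000 ≈ 0.986700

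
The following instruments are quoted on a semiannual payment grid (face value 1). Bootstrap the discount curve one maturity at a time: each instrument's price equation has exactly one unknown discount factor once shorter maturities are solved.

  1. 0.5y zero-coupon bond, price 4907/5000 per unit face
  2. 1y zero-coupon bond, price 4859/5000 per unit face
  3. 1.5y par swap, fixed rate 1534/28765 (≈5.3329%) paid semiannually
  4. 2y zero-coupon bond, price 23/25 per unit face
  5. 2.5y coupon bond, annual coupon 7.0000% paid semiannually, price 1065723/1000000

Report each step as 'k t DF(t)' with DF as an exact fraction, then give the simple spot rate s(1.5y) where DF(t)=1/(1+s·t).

step 1 [0.5y] zero: DF = P = 4907/5000 ≈ 0.981400
step 2 [1y] zero: DF = P = 4859/5000 ≈ 0.971800
step 3 [1.5y] swap r/2=767/28765: DF=(1 − 767/28765·(0.981400+0.971800))/(1+767/28765) = 9233/10000 ≈ 0.923300
step 4 [2y] zero: DF = P = 23/25 ≈ 0.920000
step 5 [2.5y] bond c/2=7/200: DF=(1065723/1000000 − 7/200·(0.981400+0.971800+0.923300+0.920000))/(1+7/200) = 9013/10000 ≈ 0.901300

1 1/2 4907/5000
2 1 4859/5000
3 3/2 9233/10000
4 2 23/25
5 5/2 9013/10000
s(1.5y) = (1/(9233/10000) − 1)/(3/2) = 1534/27699 ≈ 5.5381%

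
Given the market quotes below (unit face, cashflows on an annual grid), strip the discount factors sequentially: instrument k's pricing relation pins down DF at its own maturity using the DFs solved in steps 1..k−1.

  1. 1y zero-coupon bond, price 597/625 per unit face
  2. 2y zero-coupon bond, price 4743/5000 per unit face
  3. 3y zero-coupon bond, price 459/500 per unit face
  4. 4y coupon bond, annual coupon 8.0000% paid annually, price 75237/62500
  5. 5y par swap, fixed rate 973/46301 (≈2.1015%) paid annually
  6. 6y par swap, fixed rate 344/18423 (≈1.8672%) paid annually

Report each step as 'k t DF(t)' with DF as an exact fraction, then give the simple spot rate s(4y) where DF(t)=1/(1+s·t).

step 1 [1y] zero: DF = P = 597/625 ≈ 0.955200
step 2 [2y] zero: DF = P = 4743/5000 ≈ 0.948600
step 3 [3y] zero: DF = P = 459/500 ≈ 0.918000
step 4 [4y] bond c/1=2/25: DF=(75237/62500 − 2/25·(0.955200+0.948600+0.918000))/(1+2/25) = 566/625 ≈ 0.905600
step 5 [5y] swap r/1=973/46301: DF=(1 − 973/46301·(0.955200+0.948600+0.918000+0.905600))/(1+973/46301) = 9027/10000 ≈ 0.902700
step 6 [6y] swap r/1=344/18423: DF=(1 − 344/18423·(0.955200+0.948600+0.918000+0.905600+0.902700))/(1+344/18423) = 1121/1250 ≈ 0.896800

1 1 597/625
2 2 4743/5000
3 3 459/500
4 4 566/625
5 5 9027/10000
6 6 1121/1250
s(4y) = (1/(566/625) − 1)/(4) = 59/2264 ≈ 2.6060%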